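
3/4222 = 3/4222=0.00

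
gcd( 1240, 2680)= 40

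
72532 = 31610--40922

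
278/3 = 278/3 = 92.67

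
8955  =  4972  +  3983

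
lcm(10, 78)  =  390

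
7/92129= 7/92129 = 0.00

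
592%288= 16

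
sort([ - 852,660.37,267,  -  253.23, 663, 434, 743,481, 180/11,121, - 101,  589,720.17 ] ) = [ -852, - 253.23 , - 101 , 180/11,121, 267, 434, 481,  589, 660.37,663,720.17,743]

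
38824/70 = 554 + 22/35 = 554.63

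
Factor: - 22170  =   - 2^1*3^1*5^1*739^1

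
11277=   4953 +6324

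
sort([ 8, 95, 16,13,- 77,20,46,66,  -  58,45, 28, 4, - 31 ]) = [- 77,-58, -31, 4, 8 , 13,  16 , 20  ,  28, 45 , 46,  66,95 ] 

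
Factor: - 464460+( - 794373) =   -  1258833 =- 3^1 * 17^1 * 24683^1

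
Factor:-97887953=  - 4261^1*22973^1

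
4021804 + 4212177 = 8233981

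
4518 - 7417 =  - 2899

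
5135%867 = 800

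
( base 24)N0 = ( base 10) 552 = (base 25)m2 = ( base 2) 1000101000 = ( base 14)2b6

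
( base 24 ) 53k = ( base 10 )2972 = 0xb9c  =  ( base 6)21432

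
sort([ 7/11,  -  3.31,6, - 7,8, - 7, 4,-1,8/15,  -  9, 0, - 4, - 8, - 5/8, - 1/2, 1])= [ - 9,  -  8, - 7, - 7, - 4, - 3.31, - 1, - 5/8, - 1/2,0, 8/15,7/11,  1 , 4,6,8 ] 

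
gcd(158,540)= 2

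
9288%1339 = 1254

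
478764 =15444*31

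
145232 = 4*36308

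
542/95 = 542/95 = 5.71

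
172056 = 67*2568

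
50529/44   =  50529/44 = 1148.39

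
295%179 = 116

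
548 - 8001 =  - 7453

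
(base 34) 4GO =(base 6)40012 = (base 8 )12110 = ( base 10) 5192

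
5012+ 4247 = 9259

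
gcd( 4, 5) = 1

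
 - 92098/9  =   - 92098/9 = -10233.11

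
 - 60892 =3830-64722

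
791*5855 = 4631305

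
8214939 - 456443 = 7758496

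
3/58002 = 1/19334 =0.00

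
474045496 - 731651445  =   - 257605949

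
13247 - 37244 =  - 23997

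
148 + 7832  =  7980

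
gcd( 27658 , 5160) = 2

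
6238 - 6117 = 121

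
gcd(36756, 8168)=4084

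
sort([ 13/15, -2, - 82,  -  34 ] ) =[ - 82, - 34, - 2,13/15] 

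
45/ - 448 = - 1 +403/448 = - 0.10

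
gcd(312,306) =6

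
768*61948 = 47576064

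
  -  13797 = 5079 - 18876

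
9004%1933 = 1272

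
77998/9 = 8666 + 4/9=8666.44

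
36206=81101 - 44895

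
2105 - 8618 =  - 6513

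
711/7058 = 711/7058 =0.10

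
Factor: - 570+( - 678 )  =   - 1248 = - 2^5*3^1*13^1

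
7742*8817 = 68261214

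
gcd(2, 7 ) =1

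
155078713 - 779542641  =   - 624463928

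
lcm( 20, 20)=20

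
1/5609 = 1/5609 = 0.00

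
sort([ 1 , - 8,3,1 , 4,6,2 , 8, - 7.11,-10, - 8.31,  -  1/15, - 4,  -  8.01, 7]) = [ - 10, - 8.31, - 8.01, - 8, - 7.11, - 4,  -  1/15, 1,1, 2,3, 4, 6, 7, 8] 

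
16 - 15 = 1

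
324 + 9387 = 9711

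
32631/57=10877/19 = 572.47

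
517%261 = 256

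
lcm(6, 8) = 24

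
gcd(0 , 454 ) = 454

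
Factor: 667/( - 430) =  - 2^( - 1 )*5^ ( - 1 ) * 23^1*29^1*43^(  -  1 ) 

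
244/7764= 61/1941 =0.03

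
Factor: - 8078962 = -2^1*61^1*66221^1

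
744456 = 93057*8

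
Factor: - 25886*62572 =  - 1619738792 = - 2^3*7^1*43^2*15643^1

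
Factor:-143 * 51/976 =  - 2^( - 4) * 3^1* 11^1 * 13^1*17^1*61^ ( - 1) = -  7293/976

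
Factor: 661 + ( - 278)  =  383 = 383^1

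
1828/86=914/43=21.26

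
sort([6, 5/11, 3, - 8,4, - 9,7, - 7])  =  [  -  9, - 8 ,-7, 5/11, 3, 4,6,7] 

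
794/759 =1 + 35/759 = 1.05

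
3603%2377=1226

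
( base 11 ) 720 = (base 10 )869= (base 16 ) 365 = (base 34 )pj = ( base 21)1K8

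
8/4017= 8/4017 = 0.00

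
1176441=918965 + 257476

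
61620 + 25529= 87149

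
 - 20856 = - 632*33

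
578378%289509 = 288869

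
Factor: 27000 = 2^3 * 3^3*5^3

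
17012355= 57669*295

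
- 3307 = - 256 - 3051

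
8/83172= 2/20793= 0.00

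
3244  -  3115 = 129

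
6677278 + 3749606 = 10426884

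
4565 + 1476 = 6041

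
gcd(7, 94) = 1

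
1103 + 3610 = 4713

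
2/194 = 1/97  =  0.01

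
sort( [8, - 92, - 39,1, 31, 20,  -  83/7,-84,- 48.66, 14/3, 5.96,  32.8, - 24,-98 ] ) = [-98,-92, - 84,-48.66,  -  39, - 24,-83/7, 1, 14/3,5.96, 8,  20,31,  32.8]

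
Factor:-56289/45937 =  - 3^1*29^1 * 71^( - 1) = - 87/71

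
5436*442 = 2402712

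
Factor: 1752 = 2^3*3^1*73^1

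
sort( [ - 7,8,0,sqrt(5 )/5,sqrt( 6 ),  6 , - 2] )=[  -  7, - 2, 0, sqrt(5)/5, sqrt(6 ), 6, 8 ] 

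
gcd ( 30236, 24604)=4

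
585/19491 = 195/6497= 0.03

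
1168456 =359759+808697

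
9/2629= 9/2629 =0.00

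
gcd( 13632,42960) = 48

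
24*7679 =184296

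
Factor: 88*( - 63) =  - 2^3 * 3^2 * 7^1*11^1 = - 5544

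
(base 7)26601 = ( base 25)BB5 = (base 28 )93f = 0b1101111110011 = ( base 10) 7155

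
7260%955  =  575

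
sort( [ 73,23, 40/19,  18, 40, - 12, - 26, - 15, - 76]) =[- 76, - 26, - 15, - 12, 40/19,18, 23, 40, 73]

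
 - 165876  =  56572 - 222448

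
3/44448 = 1/14816 =0.00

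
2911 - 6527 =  - 3616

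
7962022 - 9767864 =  - 1805842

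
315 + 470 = 785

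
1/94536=1/94536 = 0.00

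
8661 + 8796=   17457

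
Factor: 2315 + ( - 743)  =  2^2*3^1 * 131^1 = 1572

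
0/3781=0 = 0.00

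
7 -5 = 2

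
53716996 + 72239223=125956219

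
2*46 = 92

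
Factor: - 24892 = - 2^2 * 7^2*127^1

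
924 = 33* 28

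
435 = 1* 435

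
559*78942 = 44128578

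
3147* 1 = 3147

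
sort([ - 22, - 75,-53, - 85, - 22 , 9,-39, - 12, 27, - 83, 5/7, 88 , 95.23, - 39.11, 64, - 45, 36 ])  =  [-85, - 83, - 75, - 53,-45, - 39.11,-39, - 22, -22, - 12,5/7 , 9, 27,36, 64,88 , 95.23] 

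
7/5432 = 1/776 =0.00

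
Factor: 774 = 2^1* 3^2*43^1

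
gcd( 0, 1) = 1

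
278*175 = 48650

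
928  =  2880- 1952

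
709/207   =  3+88/207 = 3.43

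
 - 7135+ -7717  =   - 14852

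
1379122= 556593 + 822529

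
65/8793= 65/8793  =  0.01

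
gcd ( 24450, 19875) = 75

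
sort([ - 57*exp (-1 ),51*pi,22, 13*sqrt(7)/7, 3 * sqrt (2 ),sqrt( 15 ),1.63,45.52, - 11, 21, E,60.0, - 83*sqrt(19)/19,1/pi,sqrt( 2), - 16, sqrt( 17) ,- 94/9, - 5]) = [ - 57*exp( - 1), -83*sqrt ( 19 )/19,- 16, - 11, - 94/9,  -  5 , 1/pi,sqrt (2 ), 1.63,E, sqrt( 15), sqrt (17 ),3*sqrt(2),13*sqrt ( 7 ) /7 , 21, 22 , 45.52 , 60.0, 51*pi]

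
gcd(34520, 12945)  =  4315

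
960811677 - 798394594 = 162417083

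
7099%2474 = 2151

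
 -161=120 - 281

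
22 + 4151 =4173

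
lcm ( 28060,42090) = 84180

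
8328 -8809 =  -481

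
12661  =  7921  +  4740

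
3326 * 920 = 3059920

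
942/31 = 942/31 = 30.39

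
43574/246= 21787/123 =177.13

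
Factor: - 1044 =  - 2^2* 3^2  *  29^1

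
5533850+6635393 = 12169243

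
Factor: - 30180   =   - 2^2 * 3^1 * 5^1 * 503^1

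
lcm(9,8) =72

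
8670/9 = 963 + 1/3 = 963.33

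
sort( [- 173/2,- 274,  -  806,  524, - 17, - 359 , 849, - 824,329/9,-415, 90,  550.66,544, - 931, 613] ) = [ - 931, - 824,-806, - 415,-359  , - 274, - 173/2, - 17,329/9, 90,  524,544, 550.66, 613,849 ] 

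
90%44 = 2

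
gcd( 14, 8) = 2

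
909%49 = 27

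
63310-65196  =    -  1886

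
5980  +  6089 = 12069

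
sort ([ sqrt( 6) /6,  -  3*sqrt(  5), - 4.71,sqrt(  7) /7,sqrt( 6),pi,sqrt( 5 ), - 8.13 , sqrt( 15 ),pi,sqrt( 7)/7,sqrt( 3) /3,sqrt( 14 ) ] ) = [ - 8.13,  -  3*sqrt ( 5), - 4.71,sqrt(7 )/7,sqrt( 7)/7,sqrt(6) /6, sqrt( 3 )/3,sqrt( 5),sqrt( 6), pi,pi, sqrt( 14),sqrt( 15)]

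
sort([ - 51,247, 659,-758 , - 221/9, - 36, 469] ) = [ - 758,-51,-36, - 221/9,247,469,659] 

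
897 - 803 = 94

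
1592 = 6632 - 5040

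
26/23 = 26/23 = 1.13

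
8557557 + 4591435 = 13148992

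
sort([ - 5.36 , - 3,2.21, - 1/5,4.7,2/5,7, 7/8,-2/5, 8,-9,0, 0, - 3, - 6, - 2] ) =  [ - 9, - 6 , - 5.36, - 3, - 3, - 2, - 2/5, - 1/5,0, 0,2/5, 7/8,2.21,4.7,7,8]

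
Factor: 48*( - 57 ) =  - 2736 = - 2^4*3^2*19^1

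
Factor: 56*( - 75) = -2^3*3^1*5^2*7^1 = -4200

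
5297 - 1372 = 3925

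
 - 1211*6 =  - 7266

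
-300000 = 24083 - 324083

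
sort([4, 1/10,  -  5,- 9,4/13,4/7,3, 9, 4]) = [ - 9, - 5,1/10, 4/13, 4/7,3, 4, 4 , 9]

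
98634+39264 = 137898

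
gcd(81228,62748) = 84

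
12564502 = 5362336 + 7202166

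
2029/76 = 2029/76 = 26.70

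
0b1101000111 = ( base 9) 1132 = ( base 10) 839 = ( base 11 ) 6a3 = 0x347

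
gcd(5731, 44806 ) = 521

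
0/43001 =0  =  0.00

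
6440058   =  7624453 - 1184395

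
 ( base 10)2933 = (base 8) 5565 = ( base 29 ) 3e4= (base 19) 827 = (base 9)4018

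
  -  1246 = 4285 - 5531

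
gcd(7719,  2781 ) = 3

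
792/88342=396/44171 = 0.01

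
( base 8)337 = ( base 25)8n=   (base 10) 223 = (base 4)3133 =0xdf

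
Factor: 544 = 2^5*17^1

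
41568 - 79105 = -37537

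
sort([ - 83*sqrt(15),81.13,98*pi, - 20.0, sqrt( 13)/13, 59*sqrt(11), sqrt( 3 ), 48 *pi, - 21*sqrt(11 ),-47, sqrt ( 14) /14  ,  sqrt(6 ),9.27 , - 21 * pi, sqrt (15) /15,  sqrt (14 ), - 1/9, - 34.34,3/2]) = [ - 83 * sqrt( 15), -21*sqrt( 11 ), - 21*pi ,-47, - 34.34 ,-20.0, - 1/9, sqrt ( 15) /15,sqrt( 14) /14, sqrt ( 13) /13,3/2 , sqrt(3), sqrt ( 6) , sqrt( 14),  9.27, 81.13, 48*pi,59*sqrt ( 11 ) , 98 *pi]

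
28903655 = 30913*935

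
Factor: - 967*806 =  - 2^1*13^1*31^1*967^1= - 779402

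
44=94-50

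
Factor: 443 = 443^1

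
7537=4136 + 3401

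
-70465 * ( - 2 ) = 140930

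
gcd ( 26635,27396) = 761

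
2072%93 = 26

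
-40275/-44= 40275/44 = 915.34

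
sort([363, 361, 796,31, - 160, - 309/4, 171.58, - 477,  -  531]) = [ - 531, - 477, - 160,-309/4,31 , 171.58,361, 363,  796]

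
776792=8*97099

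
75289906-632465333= - 557175427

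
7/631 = 7/631 = 0.01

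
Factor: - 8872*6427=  - 57020344 =- 2^3*1109^1*6427^1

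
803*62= 49786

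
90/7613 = 90/7613 = 0.01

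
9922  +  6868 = 16790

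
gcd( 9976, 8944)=344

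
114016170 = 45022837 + 68993333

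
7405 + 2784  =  10189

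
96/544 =3/17 = 0.18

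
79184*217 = 17182928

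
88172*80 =7053760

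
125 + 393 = 518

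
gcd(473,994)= 1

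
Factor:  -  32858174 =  - 2^1 * 337^1 *48751^1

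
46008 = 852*54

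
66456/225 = 7384/25=295.36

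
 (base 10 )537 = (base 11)449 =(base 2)1000011001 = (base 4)20121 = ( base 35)FC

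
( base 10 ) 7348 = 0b1110010110100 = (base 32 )75k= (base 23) DKB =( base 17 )1874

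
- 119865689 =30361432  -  150227121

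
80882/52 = 40441/26 = 1555.42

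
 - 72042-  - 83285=11243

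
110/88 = 1+1/4 =1.25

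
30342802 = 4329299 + 26013503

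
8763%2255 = 1998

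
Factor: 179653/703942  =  2^( - 1 ) * 23^1*73^1*107^1*351971^( - 1 )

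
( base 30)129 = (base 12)689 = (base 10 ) 969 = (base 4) 33021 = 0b1111001001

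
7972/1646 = 3986/823 = 4.84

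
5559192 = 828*6714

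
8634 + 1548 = 10182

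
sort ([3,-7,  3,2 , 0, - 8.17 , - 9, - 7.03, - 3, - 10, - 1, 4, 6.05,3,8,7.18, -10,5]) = [ -10,  -  10, - 9, - 8.17, - 7.03, - 7, - 3, - 1, 0,2,3 , 3,  3,4,5, 6.05, 7.18, 8]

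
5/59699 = 5/59699 = 0.00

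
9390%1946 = 1606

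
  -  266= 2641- 2907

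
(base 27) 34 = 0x55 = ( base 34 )2H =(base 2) 1010101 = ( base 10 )85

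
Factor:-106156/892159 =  - 2^2*26539^1*892159^( - 1)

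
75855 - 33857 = 41998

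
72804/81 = 898  +  22/27 =898.81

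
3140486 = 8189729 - 5049243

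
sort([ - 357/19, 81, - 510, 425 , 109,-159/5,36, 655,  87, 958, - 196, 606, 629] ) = [ - 510, - 196,-159/5 ,- 357/19,  36, 81,87,109,425, 606, 629, 655,958 ]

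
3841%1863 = 115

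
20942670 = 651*32170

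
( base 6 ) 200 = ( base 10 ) 72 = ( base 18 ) 40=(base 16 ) 48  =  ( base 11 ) 66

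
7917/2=7917/2 = 3958.50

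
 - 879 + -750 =-1629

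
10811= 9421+1390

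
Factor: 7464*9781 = 2^3* 3^1*311^1*9781^1 = 73005384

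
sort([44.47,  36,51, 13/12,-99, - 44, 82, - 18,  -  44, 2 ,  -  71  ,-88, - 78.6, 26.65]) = [  -  99,  -  88,-78.6, -71,  -  44, - 44, - 18,13/12,2, 26.65, 36,44.47,  51,82 ] 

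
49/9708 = 49/9708 = 0.01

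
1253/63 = 19 +8/9=19.89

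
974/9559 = 974/9559 = 0.10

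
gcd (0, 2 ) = 2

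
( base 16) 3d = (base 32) 1T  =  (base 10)61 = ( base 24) 2d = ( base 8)75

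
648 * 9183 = 5950584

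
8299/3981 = 2 + 337/3981 = 2.08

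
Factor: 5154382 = 2^1*  113^1*22807^1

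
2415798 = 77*31374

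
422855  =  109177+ 313678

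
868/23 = 868/23 = 37.74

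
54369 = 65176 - 10807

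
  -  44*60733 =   -  2672252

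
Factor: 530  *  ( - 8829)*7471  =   - 2^1*3^4*5^1*31^1*53^1*109^1*241^1 = -34959573270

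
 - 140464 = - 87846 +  - 52618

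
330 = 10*33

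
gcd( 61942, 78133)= 1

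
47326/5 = 9465 + 1/5 = 9465.20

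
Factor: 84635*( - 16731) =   -  3^2*5^1 * 11^1*13^2*16927^1 = - 1416028185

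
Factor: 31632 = 2^4*3^1 * 659^1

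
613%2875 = 613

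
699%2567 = 699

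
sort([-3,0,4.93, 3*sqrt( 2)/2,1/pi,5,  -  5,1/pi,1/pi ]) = [- 5,  -  3,0, 1/pi,1/pi,1/pi,3*sqrt( 2)/2, 4.93,5 ] 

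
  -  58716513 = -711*82583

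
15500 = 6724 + 8776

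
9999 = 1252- - 8747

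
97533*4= 390132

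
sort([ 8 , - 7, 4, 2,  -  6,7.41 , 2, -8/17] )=[ - 7, - 6,-8/17,2, 2, 4,7.41, 8 ] 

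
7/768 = 7/768 =0.01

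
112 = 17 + 95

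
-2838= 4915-7753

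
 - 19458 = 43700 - 63158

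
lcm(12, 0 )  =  0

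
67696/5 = 13539 + 1/5 = 13539.20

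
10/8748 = 5/4374 = 0.00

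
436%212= 12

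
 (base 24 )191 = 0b1100011001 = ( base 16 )319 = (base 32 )OP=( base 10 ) 793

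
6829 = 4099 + 2730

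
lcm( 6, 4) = 12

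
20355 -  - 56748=77103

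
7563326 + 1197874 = 8761200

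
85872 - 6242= 79630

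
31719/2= 31719/2= 15859.50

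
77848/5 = 77848/5 = 15569.60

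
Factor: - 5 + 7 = 2 = 2^1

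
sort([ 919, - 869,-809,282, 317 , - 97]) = [ - 869, - 809, - 97,282,317,919] 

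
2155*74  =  159470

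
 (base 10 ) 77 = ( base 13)5C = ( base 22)3B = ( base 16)4D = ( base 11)70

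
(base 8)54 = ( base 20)24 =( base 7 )62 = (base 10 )44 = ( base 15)2e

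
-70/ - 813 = 70/813 = 0.09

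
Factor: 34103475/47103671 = 3^2*5^2*7^1*59^1*79^( - 1)*179^ (-1)*367^1*3331^(-1) 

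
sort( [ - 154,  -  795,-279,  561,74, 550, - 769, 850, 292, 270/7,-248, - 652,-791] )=[ - 795 , - 791, - 769, - 652, - 279, - 248, -154,270/7, 74, 292, 550, 561, 850 ]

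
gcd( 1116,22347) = 9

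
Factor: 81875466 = 2^1*3^2 * 4548637^1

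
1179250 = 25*47170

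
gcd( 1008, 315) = 63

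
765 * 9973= 7629345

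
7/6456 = 7/6456 = 0.00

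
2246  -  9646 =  - 7400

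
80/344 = 10/43 = 0.23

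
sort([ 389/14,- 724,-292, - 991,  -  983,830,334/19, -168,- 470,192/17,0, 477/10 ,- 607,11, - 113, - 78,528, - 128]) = [ - 991, - 983, - 724,-607,  -  470, - 292, - 168,-128,  -  113, - 78,0,11, 192/17,334/19,389/14,477/10 , 528,830 ]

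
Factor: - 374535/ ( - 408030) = 123/134 = 2^( - 1)*3^1 * 41^1*67^ ( - 1) 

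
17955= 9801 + 8154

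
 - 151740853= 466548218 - 618289071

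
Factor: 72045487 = 41^1* 227^1*7741^1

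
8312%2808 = 2696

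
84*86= 7224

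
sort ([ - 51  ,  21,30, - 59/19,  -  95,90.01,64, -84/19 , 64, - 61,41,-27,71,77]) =[ - 95,-61, - 51, - 27,-84/19 ,  -  59/19, 21, 30,41 , 64,64, 71, 77, 90.01 ] 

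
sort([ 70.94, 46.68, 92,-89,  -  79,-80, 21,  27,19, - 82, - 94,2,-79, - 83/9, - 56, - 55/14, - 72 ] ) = [ - 94,-89,-82, - 80, - 79,  -  79, - 72, - 56 , - 83/9, - 55/14,2 , 19, 21, 27,46.68, 70.94,92 ] 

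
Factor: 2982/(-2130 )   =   -7/5= - 5^( - 1)*7^1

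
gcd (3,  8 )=1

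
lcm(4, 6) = 12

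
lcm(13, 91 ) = 91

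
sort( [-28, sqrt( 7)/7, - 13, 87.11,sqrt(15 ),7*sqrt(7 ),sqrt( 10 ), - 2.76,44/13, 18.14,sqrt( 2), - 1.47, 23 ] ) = [ - 28,-13, - 2.76, - 1.47 , sqrt( 7)/7,  sqrt(2),sqrt( 10)  ,  44/13, sqrt(15),18.14,7 * sqrt(7), 23,  87.11]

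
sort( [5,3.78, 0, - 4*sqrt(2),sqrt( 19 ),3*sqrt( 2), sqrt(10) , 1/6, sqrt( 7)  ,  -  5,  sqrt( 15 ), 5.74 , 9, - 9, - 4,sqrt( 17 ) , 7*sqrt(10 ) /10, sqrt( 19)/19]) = [ - 9, - 4*sqrt( 2 ), - 5, - 4,0,1/6,sqrt(19 ) /19,7*sqrt( 10 )/10,sqrt ( 7 ),sqrt( 10), 3.78, sqrt(15 ),sqrt( 17), 3*sqrt(2) , sqrt ( 19), 5, 5.74,9]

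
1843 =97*19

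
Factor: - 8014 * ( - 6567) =52627938 = 2^1*3^1  *  11^1* 199^1*4007^1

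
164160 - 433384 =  - 269224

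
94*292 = 27448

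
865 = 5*173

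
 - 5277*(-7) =36939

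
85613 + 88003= 173616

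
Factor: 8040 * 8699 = 2^3*3^1 * 5^1*67^1*8699^1 = 69939960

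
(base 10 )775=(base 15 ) 36A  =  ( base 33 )NG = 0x307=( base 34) MR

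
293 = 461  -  168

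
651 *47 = 30597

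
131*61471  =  8052701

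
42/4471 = 42/4471 = 0.01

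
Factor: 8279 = 17^1*487^1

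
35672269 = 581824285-546152016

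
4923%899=428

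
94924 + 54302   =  149226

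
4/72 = 1/18 = 0.06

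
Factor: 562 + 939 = 19^1*79^1 = 1501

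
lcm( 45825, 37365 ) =2428725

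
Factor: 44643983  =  44643983^1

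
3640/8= 455  =  455.00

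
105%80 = 25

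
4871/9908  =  4871/9908=   0.49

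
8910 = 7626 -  - 1284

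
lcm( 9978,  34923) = 69846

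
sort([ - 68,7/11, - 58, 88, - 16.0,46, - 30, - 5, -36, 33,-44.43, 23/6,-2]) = [ - 68,-58, - 44.43, - 36, - 30,  -  16.0, - 5, -2,7/11, 23/6,33, 46, 88 ]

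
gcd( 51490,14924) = 2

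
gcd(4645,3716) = 929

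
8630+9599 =18229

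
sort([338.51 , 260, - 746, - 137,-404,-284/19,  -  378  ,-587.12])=[ - 746, - 587.12, - 404, - 378, - 137, - 284/19, 260,338.51]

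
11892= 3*3964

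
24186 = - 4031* ( - 6) 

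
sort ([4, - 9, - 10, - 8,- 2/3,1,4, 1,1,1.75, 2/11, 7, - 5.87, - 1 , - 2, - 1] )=[ - 10, - 9, - 8, - 5.87, -2, - 1, - 1,  -  2/3,2/11, 1,1,  1,  1.75 , 4,  4,7 ] 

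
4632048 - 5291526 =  - 659478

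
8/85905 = 8/85905= 0.00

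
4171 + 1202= 5373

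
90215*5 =451075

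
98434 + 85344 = 183778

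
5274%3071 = 2203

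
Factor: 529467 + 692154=1221621 = 3^1*407207^1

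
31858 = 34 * 937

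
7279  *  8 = 58232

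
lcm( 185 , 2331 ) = 11655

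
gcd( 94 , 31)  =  1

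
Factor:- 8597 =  - 8597^1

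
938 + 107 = 1045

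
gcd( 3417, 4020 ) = 201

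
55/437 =55/437 = 0.13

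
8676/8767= 8676/8767 = 0.99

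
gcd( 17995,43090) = 5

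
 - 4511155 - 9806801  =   - 14317956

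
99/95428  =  99/95428 = 0.00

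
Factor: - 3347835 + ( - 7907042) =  - 11254877^1 =- 11254877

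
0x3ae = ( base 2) 1110101110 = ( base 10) 942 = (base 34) RO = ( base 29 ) 13e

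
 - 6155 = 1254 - 7409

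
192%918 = 192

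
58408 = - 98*(-596) 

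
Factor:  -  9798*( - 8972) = 2^3*3^1*23^1 *71^1*2243^1 = 87907656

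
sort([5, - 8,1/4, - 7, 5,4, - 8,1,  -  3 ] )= [  -  8, -8,-7, -3, 1/4,1,4 , 5,  5] 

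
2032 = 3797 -1765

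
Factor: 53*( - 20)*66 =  - 2^3*3^1 * 5^1*11^1*53^1 = -69960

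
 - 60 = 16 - 76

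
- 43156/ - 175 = 43156/175 = 246.61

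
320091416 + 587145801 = 907237217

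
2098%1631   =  467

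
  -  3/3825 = - 1/1275=-  0.00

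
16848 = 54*312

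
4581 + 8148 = 12729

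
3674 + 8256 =11930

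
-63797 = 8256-72053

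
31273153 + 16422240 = 47695393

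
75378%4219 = 3655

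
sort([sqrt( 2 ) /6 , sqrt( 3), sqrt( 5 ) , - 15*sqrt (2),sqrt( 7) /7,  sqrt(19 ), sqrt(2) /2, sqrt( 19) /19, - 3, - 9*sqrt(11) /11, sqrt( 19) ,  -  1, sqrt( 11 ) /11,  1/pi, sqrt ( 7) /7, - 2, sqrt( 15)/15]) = [ - 15*sqrt(2),  -  3,- 9 * sqrt (11) /11, - 2,-1,sqrt(19)/19,sqrt(2)/6,sqrt(15 )/15,sqrt( 11) /11, 1/pi,sqrt( 7) /7, sqrt(7 ) /7 , sqrt(2)/2,sqrt(3),sqrt ( 5), sqrt( 19) , sqrt( 19 )] 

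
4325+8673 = 12998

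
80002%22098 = 13708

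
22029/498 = 7343/166 = 44.23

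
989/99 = 9+98/99= 9.99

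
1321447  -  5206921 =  - 3885474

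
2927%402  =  113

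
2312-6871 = - 4559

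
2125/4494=2125/4494 = 0.47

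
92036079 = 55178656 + 36857423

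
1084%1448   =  1084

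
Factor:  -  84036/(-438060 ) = 47/245 = 5^( - 1 ) * 7^(  -  2) * 47^1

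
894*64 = 57216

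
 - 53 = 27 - 80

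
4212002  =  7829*538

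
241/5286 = 241/5286= 0.05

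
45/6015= 3/401 = 0.01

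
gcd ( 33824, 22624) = 224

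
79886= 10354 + 69532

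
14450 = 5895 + 8555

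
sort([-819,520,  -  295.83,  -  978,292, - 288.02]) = [  -  978, -819, - 295.83, -288.02,292, 520]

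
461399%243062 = 218337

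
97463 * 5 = 487315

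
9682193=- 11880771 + 21562964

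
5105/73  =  69+ 68/73= 69.93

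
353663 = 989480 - 635817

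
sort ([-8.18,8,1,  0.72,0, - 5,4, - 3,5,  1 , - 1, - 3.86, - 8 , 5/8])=[ - 8.18,-8 , - 5, - 3.86, - 3,- 1,0, 5/8,0.72,1  ,  1, 4,5, 8]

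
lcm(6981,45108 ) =586404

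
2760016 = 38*72632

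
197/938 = 197/938 = 0.21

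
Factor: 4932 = 2^2*3^2 *137^1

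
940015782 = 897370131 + 42645651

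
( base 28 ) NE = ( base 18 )20A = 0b1010010010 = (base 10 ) 658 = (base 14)350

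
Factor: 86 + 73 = 3^1*53^1  =  159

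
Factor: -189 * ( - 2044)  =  386316 = 2^2 * 3^3 * 7^2*73^1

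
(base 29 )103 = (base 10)844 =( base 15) 3B4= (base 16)34c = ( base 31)r7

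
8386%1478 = 996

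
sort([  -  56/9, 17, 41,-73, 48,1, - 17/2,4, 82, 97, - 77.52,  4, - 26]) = [-77.52, -73, - 26, - 17/2, - 56/9,1,4, 4 , 17 , 41, 48, 82, 97]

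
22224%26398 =22224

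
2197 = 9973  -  7776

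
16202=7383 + 8819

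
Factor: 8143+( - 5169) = 2974 = 2^1*1487^1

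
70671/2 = 70671/2=35335.50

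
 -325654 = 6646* ( - 49)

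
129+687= 816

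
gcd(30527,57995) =7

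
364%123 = 118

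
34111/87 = 392 + 7/87 = 392.08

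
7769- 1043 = 6726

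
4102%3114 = 988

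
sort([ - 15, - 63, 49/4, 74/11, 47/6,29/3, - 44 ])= [ - 63, - 44, - 15, 74/11,  47/6,29/3,49/4] 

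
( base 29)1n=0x34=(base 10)52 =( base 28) 1o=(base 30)1M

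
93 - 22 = 71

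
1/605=1/605 = 0.00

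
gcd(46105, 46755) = 5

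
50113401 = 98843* 507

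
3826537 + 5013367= 8839904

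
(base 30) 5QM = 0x14b6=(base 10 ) 5302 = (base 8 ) 12266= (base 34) 4JW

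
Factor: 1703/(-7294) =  - 2^(  -  1)*7^ ( - 1)*13^1*131^1*521^( - 1 )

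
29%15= 14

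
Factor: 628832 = 2^5*43^1*457^1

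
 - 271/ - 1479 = 271/1479 = 0.18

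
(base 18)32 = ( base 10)56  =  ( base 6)132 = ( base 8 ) 70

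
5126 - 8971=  - 3845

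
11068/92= 120 + 7/23 = 120.30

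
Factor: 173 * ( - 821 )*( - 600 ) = 2^3*3^1 * 5^2* 173^1*821^1 = 85219800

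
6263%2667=929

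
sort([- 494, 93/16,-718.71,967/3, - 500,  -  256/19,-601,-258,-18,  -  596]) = [ - 718.71, - 601, - 596,  -  500,-494,-258, - 18, - 256/19, 93/16, 967/3]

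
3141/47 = 3141/47=66.83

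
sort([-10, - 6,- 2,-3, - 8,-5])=[-10, - 8,-6,  -  5, - 3, - 2]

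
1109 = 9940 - 8831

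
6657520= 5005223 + 1652297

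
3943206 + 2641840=6585046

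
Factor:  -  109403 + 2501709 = 2392306 = 2^1*7^1*107^1 * 1597^1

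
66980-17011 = 49969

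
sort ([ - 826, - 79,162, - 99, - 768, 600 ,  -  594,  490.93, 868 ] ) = [ - 826, - 768,-594, - 99,-79,162, 490.93, 600,868]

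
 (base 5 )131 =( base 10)41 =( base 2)101001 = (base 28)1D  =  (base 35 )16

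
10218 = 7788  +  2430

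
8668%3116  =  2436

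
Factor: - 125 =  - 5^3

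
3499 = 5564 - 2065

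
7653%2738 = 2177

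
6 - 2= 4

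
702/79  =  8 + 70/79 = 8.89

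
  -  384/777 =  - 128/259 = - 0.49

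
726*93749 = 68061774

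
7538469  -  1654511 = 5883958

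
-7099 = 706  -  7805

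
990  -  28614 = -27624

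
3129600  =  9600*326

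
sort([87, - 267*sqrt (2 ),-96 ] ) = [ - 267 * sqrt(2),-96, 87] 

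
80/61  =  80/61 = 1.31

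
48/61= 48/61 =0.79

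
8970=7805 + 1165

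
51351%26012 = 25339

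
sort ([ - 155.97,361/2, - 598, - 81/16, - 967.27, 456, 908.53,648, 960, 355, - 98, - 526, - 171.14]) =[ - 967.27, - 598, - 526, - 171.14,-155.97, - 98, - 81/16, 361/2 , 355 , 456, 648, 908.53 , 960 ]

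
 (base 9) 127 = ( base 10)106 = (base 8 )152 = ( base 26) 42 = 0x6a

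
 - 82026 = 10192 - 92218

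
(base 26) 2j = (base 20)3B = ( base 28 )2F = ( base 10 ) 71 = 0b1000111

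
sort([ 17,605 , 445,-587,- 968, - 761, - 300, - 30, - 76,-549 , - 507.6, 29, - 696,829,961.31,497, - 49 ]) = [ - 968, - 761, - 696,  -  587, - 549, - 507.6,-300, - 76, - 49, - 30,  17,29, 445, 497,605,  829 , 961.31] 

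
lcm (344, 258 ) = 1032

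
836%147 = 101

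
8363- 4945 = 3418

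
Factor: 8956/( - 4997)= - 2^2 *19^ (  -  1 ) *263^(  -  1) *2239^1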